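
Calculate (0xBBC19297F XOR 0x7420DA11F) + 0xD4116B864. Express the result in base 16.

First 0xBBC19297F XOR 0x7420DA11F = 0xCFE148860.
Add column by column in base 16, right to left:
  0+4 = 4
  6+6 = C
  8+8 = 0 carry 1
  8+B+1 = 4 carry 1
  4+6+1 = B
  1+1 = 2
  E+1 = F
  F+4 = 3 carry 1
  C+D+1 = A carry 1
  final carry 1

0x1A3F2B40C4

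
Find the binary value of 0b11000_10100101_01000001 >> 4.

0b11000101001010100

Right shift by 4: drop the 4 least-significant bits.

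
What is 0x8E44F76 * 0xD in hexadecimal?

0x739808FE

Multiply each base-16 digit by 13, carrying:
  6×13 = 78 → write E carry 4
  7×13+4 = 95 → write F carry 5
  F×13+5 = 200 → write 8 carry 12
  4×13+12 = 64 → write 0 carry 4
  4×13+4 = 56 → write 8 carry 3
  E×13+3 = 185 → write 9 carry 11
  8×13+11 = 115 → write 3 carry 7
  remaining carry: 7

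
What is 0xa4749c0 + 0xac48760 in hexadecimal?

Add column by column in base 16, right to left:
  0+0 = 0
  c+6 = 2 carry 1
  9+7+1 = 1 carry 1
  4+8+1 = d
  7+4 = b
  4+c = 0 carry 1
  a+a+1 = 5 carry 1
  final carry 1

0x150bd120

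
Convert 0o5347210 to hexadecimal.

0x15CE88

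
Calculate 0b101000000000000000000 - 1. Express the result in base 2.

0b100111111111111111111

The trailing 18 digits are 0, so subtracting 1 borrows through: they become 1 and the next digit up decrements.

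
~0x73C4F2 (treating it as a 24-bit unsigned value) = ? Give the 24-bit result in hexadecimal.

0x8C3B0D

Each hex digit d becomes F−d:
  7→8, 3→C, C→3, 4→B, F→0, 2→D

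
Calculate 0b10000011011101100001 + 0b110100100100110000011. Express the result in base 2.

0b1000101000000011100100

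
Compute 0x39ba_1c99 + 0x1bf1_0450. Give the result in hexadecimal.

0x55ab20e9

Add column by column in base 16, right to left:
  9+0 = 9
  9+5 = e
  c+4 = 0 carry 1
  1+0+1 = 2
  a+1 = b
  b+f = a carry 1
  9+b+1 = 5 carry 1
  3+1+1 = 5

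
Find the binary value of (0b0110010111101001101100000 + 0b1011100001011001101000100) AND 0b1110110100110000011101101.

0b110000000000010100100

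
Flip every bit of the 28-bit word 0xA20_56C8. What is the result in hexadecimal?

Each hex digit d becomes F−d:
  A→5, 2→D, 0→F, 5→A, 6→9, C→3, 8→7

0x5DFA937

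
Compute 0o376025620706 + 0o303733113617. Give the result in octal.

0o701760734525

Add column by column in base 8, right to left:
  6+7 = 5 carry 1
  0+1+1 = 2
  7+6 = 5 carry 1
  0+3+1 = 4
  2+1 = 3
  6+1 = 7
  5+3 = 0 carry 1
  2+3+1 = 6
  0+7 = 7
  6+3 = 1 carry 1
  7+0+1 = 0 carry 1
  3+3+1 = 7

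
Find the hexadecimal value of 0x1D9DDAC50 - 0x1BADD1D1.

0x1BE2FDA7F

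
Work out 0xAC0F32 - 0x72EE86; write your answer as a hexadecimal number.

Subtract column by column in base 16:
  2-6 → C (borrow)
  3-8-1 → A (borrow)
  F-E-1 → 0
  0-E → 2 (borrow)
  C-2-1 → 9
  A-7 → 3

0x3920AC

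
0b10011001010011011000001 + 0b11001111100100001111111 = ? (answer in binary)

0b101101000110111101000000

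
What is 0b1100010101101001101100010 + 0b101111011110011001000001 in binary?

0b10010010001011100110100011

Add column by column in base 2, right to left:
  0+1 = 1
  1+0 = 1
  0+0 = 0
  0+0 = 0
  0+0 = 0
  1+0 = 1
  1+1 = 0 carry 1
  0+0+1 = 1
  1+0 = 1
  1+1 = 0 carry 1
  0+1+1 = 0 carry 1
  0+0+1 = 1
  1+0 = 1
  0+1 = 1
  1+1 = 0 carry 1
  1+1+1 = 1 carry 1
  0+1+1 = 0 carry 1
  1+0+1 = 0 carry 1
  0+1+1 = 0 carry 1
  1+1+1 = 1 carry 1
  0+1+1 = 0 carry 1
  0+1+1 = 0 carry 1
  0+0+1 = 1
  1+1 = 0 carry 1
  1+0+1 = 0 carry 1
  final carry 1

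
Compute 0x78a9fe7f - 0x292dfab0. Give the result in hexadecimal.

0x4f7c03cf

Subtract column by column in base 16:
  f-0 → f
  7-b → c (borrow)
  e-a-1 → 3
  f-f → 0
  9-d → c (borrow)
  a-2-1 → 7
  8-9 → f (borrow)
  7-2-1 → 4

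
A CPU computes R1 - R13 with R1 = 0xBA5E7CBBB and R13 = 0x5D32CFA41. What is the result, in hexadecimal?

0x5D2BAD17A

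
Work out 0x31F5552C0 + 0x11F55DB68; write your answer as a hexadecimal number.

Add column by column in base 16, right to left:
  0+8 = 8
  C+6 = 2 carry 1
  2+B+1 = E
  5+D = 2 carry 1
  5+5+1 = B
  5+5 = A
  F+F = E carry 1
  1+1+1 = 3
  3+1 = 4

0x43EAB2E28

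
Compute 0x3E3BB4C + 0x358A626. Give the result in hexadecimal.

0x73C6172

Add column by column in base 16, right to left:
  C+6 = 2 carry 1
  4+2+1 = 7
  B+6 = 1 carry 1
  B+A+1 = 6 carry 1
  3+8+1 = C
  E+5 = 3 carry 1
  3+3+1 = 7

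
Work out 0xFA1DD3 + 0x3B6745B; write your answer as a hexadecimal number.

0x4B0922E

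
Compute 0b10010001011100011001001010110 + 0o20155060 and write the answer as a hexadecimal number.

0b10010001011100011001001010110 = 0x122E3256 in hexadecimal.
0o20155060 = 0x40DA30 in hexadecimal.
Add column by column in base 16, right to left:
  6+0 = 6
  5+3 = 8
  2+A = C
  3+D = 0 carry 1
  E+0+1 = F
  2+4 = 6
  2+0 = 2
  1+0 = 1

0x126F0C86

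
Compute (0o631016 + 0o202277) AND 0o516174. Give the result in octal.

0o12114

Add column by column in base 8, right to left:
  6+7 = 5 carry 1
  1+7+1 = 1 carry 1
  0+2+1 = 3
  1+2 = 3
  3+0 = 3
  6+2 = 0 carry 1
  final carry 1
Sum = 0o1033315; now AND with 0o516174:
  1&0=0, 0&5=0, 3&1=1, 3&6=2, 3&1=1, 1&7=1, 5&4=4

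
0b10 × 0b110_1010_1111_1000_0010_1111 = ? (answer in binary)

0b110101011111000001011110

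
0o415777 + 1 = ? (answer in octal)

The trailing 3 digits are 7 (max in base 8), so adding 1 cascades: they roll to 0 and the next digit up increments.

0o416000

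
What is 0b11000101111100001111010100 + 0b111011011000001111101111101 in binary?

0b1010100000111110001101010001

Add column by column in base 2, right to left:
  0+1 = 1
  0+0 = 0
  1+1 = 0 carry 1
  0+1+1 = 0 carry 1
  1+1+1 = 1 carry 1
  0+1+1 = 0 carry 1
  1+1+1 = 1 carry 1
  1+0+1 = 0 carry 1
  1+1+1 = 1 carry 1
  1+1+1 = 1 carry 1
  0+1+1 = 0 carry 1
  0+1+1 = 0 carry 1
  0+1+1 = 0 carry 1
  0+0+1 = 1
  1+0 = 1
  1+0 = 1
  1+0 = 1
  1+0 = 1
  1+1 = 0 carry 1
  0+1+1 = 0 carry 1
  1+0+1 = 0 carry 1
  0+1+1 = 0 carry 1
  0+1+1 = 0 carry 1
  0+0+1 = 1
  1+1 = 0 carry 1
  1+1+1 = 1 carry 1
  0+1+1 = 0 carry 1
  final carry 1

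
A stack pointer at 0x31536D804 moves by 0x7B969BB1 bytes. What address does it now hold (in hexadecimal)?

0x390CD73B5

Add column by column in base 16, right to left:
  4+1 = 5
  0+B = B
  8+B = 3 carry 1
  D+9+1 = 7 carry 1
  6+6+1 = D
  3+9 = C
  5+B = 0 carry 1
  1+7+1 = 9
  3+0 = 3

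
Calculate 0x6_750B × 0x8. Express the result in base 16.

Multiply each base-16 digit by 8, carrying:
  B×8 = 88 → write 8 carry 5
  0×8+5 = 5 → write 5
  5×8 = 40 → write 8 carry 2
  7×8+2 = 58 → write A carry 3
  6×8+3 = 51 → write 3 carry 3
  remaining carry: 3

0x33A858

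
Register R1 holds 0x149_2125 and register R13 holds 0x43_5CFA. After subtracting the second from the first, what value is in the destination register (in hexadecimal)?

0x105C42B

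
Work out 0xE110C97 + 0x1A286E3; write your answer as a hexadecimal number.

0xFB3937A

Add column by column in base 16, right to left:
  7+3 = A
  9+E = 7 carry 1
  C+6+1 = 3 carry 1
  0+8+1 = 9
  1+2 = 3
  1+A = B
  E+1 = F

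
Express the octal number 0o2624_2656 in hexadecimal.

Each octal digit is 3 bits: 2=010 6=110 2=010 4=100 2=010 6=110 5=101 6=110.
Group the bits into nibbles: 0101 1001 0100 0101 1010 1110 → 5945AE.

0x5945AE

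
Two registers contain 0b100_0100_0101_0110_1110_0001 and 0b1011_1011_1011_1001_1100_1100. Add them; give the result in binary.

0b1000000000001000010101101

Add column by column in base 2, right to left:
  1+0 = 1
  0+0 = 0
  0+1 = 1
  0+1 = 1
  0+0 = 0
  1+0 = 1
  1+1 = 0 carry 1
  1+1+1 = 1 carry 1
  0+1+1 = 0 carry 1
  1+0+1 = 0 carry 1
  1+0+1 = 0 carry 1
  0+1+1 = 0 carry 1
  1+1+1 = 1 carry 1
  0+1+1 = 0 carry 1
  1+0+1 = 0 carry 1
  0+1+1 = 0 carry 1
  0+1+1 = 0 carry 1
  0+1+1 = 0 carry 1
  1+0+1 = 0 carry 1
  0+1+1 = 0 carry 1
  0+1+1 = 0 carry 1
  0+1+1 = 0 carry 1
  1+0+1 = 0 carry 1
  0+1+1 = 0 carry 1
  final carry 1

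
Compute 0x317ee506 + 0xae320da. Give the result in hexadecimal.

0x3c6205e0

Add column by column in base 16, right to left:
  6+a = 0 carry 1
  0+d+1 = e
  5+0 = 5
  e+2 = 0 carry 1
  e+3+1 = 2 carry 1
  7+e+1 = 6 carry 1
  1+a+1 = c
  3+0 = 3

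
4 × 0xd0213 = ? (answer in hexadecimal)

0x34084c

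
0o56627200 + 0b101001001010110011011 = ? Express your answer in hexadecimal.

0o56627200 = 0xbb2e80 in hexadecimal.
0b101001001010110011011 = 0x14959b in hexadecimal.
Add column by column in base 16, right to left:
  0+b = b
  8+9 = 1 carry 1
  e+5+1 = 4 carry 1
  2+9+1 = c
  b+4 = f
  b+1 = c

0xcfc41b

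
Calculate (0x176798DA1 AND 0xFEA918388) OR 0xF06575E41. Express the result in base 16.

0x176798DA1 AND 0xFEA918388 = 0x162118180.
Then OR with 0xF06575E41.

0xF6657DFC1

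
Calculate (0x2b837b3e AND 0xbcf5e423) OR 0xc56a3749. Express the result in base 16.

0xedeb776b

0x2b837b3e AND 0xbcf5e423 = 0x28816022.
Then OR with 0xc56a3749.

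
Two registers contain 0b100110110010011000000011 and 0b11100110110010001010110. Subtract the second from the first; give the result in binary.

0b1001111100000110101101

Subtract column by column in base 2:
  1-0 → 1
  1-1 → 0
  0-1 → 1 (borrow)
  0-0-1 → 1 (borrow)
  0-1-1 → 0 (borrow)
  0-0-1 → 1 (borrow)
  0-1-1 → 0 (borrow)
  0-0-1 → 1 (borrow)
  0-0-1 → 1 (borrow)
  1-0-1 → 0
  1-1 → 0
  0-0 → 0
  0-0 → 0
  1-1 → 0
  0-1 → 1 (borrow)
  0-0-1 → 1 (borrow)
  1-1-1 → 1 (borrow)
  1-1-1 → 1 (borrow)
  0-0-1 → 1 (borrow)
  1-0-1 → 0
  1-1 → 0
  0-1 → 1 (borrow)
  0-1-1 → 0 (borrow)
  1-0-1 → 0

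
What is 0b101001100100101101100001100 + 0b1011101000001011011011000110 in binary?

Add column by column in base 2, right to left:
  0+0 = 0
  0+1 = 1
  1+1 = 0 carry 1
  1+0+1 = 0 carry 1
  0+0+1 = 1
  0+0 = 0
  0+1 = 1
  0+1 = 1
  1+0 = 1
  1+1 = 0 carry 1
  0+1+1 = 0 carry 1
  1+0+1 = 0 carry 1
  1+1+1 = 1 carry 1
  0+1+1 = 0 carry 1
  1+0+1 = 0 carry 1
  0+1+1 = 0 carry 1
  0+0+1 = 1
  1+0 = 1
  0+0 = 0
  0+0 = 0
  1+0 = 1
  1+1 = 0 carry 1
  0+0+1 = 1
  0+1 = 1
  1+1 = 0 carry 1
  0+1+1 = 0 carry 1
  1+0+1 = 0 carry 1
  0+1+1 = 0 carry 1
  final carry 1

0b10000110100110001000111010010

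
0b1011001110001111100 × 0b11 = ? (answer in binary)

Multiply each base-2 digit by 3, carrying:
  0×3 = 0 → write 0
  0×3 = 0 → write 0
  1×3 = 3 → write 1 carry 1
  1×3+1 = 4 → write 0 carry 2
  1×3+2 = 5 → write 1 carry 2
  1×3+2 = 5 → write 1 carry 2
  1×3+2 = 5 → write 1 carry 2
  0×3+2 = 2 → write 0 carry 1
  0×3+1 = 1 → write 1
  0×3 = 0 → write 0
  1×3 = 3 → write 1 carry 1
  1×3+1 = 4 → write 0 carry 2
  1×3+2 = 5 → write 1 carry 2
  0×3+2 = 2 → write 0 carry 1
  0×3+1 = 1 → write 1
  1×3 = 3 → write 1 carry 1
  1×3+1 = 4 → write 0 carry 2
  0×3+2 = 2 → write 0 carry 1
  1×3+1 = 4 → write 0 carry 2
  remaining carry: 10

0b100001101010101110100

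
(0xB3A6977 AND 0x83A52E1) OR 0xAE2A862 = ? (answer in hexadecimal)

0xAFAE863

0xB3A6977 AND 0x83A52E1 = 0x83A4061.
Then OR with 0xAE2A862.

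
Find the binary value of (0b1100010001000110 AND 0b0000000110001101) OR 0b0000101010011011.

0b101010011111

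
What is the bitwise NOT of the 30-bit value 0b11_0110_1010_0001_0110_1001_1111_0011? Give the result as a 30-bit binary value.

Invert each bit: 110110101000010110100111110011 → 001001010111101001011000001100.

0b001001010111101001011000001100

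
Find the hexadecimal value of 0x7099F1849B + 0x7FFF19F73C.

0xF0990B7BD7

Add column by column in base 16, right to left:
  B+C = 7 carry 1
  9+3+1 = D
  4+7 = B
  8+F = 7 carry 1
  1+9+1 = B
  F+1 = 0 carry 1
  9+F+1 = 9 carry 1
  9+F+1 = 9 carry 1
  0+F+1 = 0 carry 1
  7+7+1 = F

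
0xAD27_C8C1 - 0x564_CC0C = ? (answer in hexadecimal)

0xA7C2FCB5

Subtract column by column in base 16:
  1-C → 5 (borrow)
  C-0-1 → B
  8-C → C (borrow)
  C-C-1 → F (borrow)
  7-4-1 → 2
  2-6 → C (borrow)
  D-5-1 → 7
  A-0 → A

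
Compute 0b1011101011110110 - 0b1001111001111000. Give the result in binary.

0b1110001111110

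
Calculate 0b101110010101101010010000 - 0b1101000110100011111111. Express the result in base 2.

0b100001001111000110010001

Subtract column by column in base 2:
  0-1 → 1 (borrow)
  0-1-1 → 0 (borrow)
  0-1-1 → 0 (borrow)
  0-1-1 → 0 (borrow)
  1-1-1 → 1 (borrow)
  0-1-1 → 0 (borrow)
  0-1-1 → 0 (borrow)
  1-1-1 → 1 (borrow)
  0-0-1 → 1 (borrow)
  1-0-1 → 0
  0-0 → 0
  1-1 → 0
  1-0 → 1
  0-1 → 1 (borrow)
  1-1-1 → 1 (borrow)
  0-0-1 → 1 (borrow)
  1-0-1 → 0
  0-0 → 0
  0-1 → 1 (borrow)
  1-0-1 → 0
  1-1 → 0
  1-1 → 0
  0-0 → 0
  1-0 → 1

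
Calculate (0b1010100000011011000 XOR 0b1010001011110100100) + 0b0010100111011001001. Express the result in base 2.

First 0b1010100000011011000 XOR 0b1010001011110100100 = 0b0000101011101111100.
Add column by column in base 2, right to left:
  0+1 = 1
  0+0 = 0
  1+0 = 1
  1+1 = 0 carry 1
  1+0+1 = 0 carry 1
  1+0+1 = 0 carry 1
  1+1+1 = 1 carry 1
  0+1+1 = 0 carry 1
  1+0+1 = 0 carry 1
  1+1+1 = 1 carry 1
  1+1+1 = 1 carry 1
  0+1+1 = 0 carry 1
  1+0+1 = 0 carry 1
  0+0+1 = 1
  1+1 = 0 carry 1
  0+0+1 = 1
  0+1 = 1

0b11010011001000101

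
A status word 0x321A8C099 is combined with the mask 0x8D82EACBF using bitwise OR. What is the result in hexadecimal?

0xBF9AEECBF

OR each hex digit independently (no carries):
  3|8=B, 2|D=F, 1|8=9, A|2=A, 8|E=E, C|A=E, 0|C=C, 9|B=B, 9|F=F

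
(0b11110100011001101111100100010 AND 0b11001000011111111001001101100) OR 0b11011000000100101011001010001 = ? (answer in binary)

0b11011000011101101011001110001

0b11110100011001101111100100010 AND 0b11001000011111111001001101100 = 0b11000000011001101001000100000.
Then OR with 0b11011000000100101011001010001.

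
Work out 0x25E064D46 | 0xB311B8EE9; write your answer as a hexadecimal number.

0xB7F1FCFEF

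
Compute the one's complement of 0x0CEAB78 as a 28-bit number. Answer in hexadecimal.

0xF315487

Each hex digit d becomes F−d:
  0→F, C→3, E→1, A→5, B→4, 7→8, 8→7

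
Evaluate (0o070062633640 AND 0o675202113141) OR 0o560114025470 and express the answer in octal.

0o570116037470

0o070062633640 AND 0o675202113141 = 0o070002013040.
Then OR with 0o560114025470.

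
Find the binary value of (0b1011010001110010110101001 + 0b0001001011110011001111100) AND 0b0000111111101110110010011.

Add column by column in base 2, right to left:
  1+0 = 1
  0+0 = 0
  0+1 = 1
  1+1 = 0 carry 1
  0+1+1 = 0 carry 1
  1+1+1 = 1 carry 1
  0+1+1 = 0 carry 1
  1+0+1 = 0 carry 1
  1+0+1 = 0 carry 1
  0+1+1 = 0 carry 1
  1+1+1 = 1 carry 1
  0+0+1 = 1
  0+0 = 0
  1+1 = 0 carry 1
  1+1+1 = 1 carry 1
  1+1+1 = 1 carry 1
  0+1+1 = 0 carry 1
  0+0+1 = 1
  0+1 = 1
  1+0 = 1
  0+0 = 0
  1+1 = 0 carry 1
  1+0+1 = 0 carry 1
  0+0+1 = 1
  1+0 = 1
Sum = 0b1100011101100110000100101; now AND with 0b0000111111101110110010011:
  1100011101100110000100101
& 0000111111101110110010011
= 0000011101100110000000001

0b11101100110000000001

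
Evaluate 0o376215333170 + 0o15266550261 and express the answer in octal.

Add column by column in base 8, right to left:
  0+1 = 1
  7+6 = 5 carry 1
  1+2+1 = 4
  3+0 = 3
  3+5 = 0 carry 1
  3+5+1 = 1 carry 1
  5+6+1 = 4 carry 1
  1+6+1 = 0 carry 1
  2+2+1 = 5
  6+5 = 3 carry 1
  7+1+1 = 1 carry 1
  3+0+1 = 4

0o413504103451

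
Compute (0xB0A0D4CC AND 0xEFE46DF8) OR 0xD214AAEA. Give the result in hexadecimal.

0xF2B4EEEA

0xB0A0D4CC AND 0xEFE46DF8 = 0xA0A044C8.
Then OR with 0xD214AAEA.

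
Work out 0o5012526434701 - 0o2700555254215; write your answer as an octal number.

Subtract column by column in base 8:
  1-5 → 4 (borrow)
  0-1-1 → 6 (borrow)
  7-2-1 → 4
  4-4 → 0
  3-5 → 6 (borrow)
  4-2-1 → 1
  6-5 → 1
  2-5 → 5 (borrow)
  5-5-1 → 7 (borrow)
  2-0-1 → 1
  1-0 → 1
  0-7 → 1 (borrow)
  5-2-1 → 2

0o2111751160464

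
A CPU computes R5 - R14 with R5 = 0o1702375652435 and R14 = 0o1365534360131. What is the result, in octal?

Subtract column by column in base 8:
  5-1 → 4
  3-3 → 0
  4-1 → 3
  2-0 → 2
  5-6 → 7 (borrow)
  6-3-1 → 2
  5-4 → 1
  7-3 → 4
  3-5 → 6 (borrow)
  2-5-1 → 4 (borrow)
  0-6-1 → 1 (borrow)
  7-3-1 → 3
  1-1 → 0

0o314641272304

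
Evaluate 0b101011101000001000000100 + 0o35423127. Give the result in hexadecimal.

0b101011101000001000000100 = 0xAE8204 in hexadecimal.
0o35423127 = 0x762657 in hexadecimal.
Add column by column in base 16, right to left:
  4+7 = B
  0+5 = 5
  2+6 = 8
  8+2 = A
  E+6 = 4 carry 1
  A+7+1 = 2 carry 1
  final carry 1

0x124A85B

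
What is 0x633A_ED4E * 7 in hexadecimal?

0x2B69C7D22

Multiply each base-16 digit by 7, carrying:
  E×7 = 98 → write 2 carry 6
  4×7+6 = 34 → write 2 carry 2
  D×7+2 = 93 → write D carry 5
  E×7+5 = 103 → write 7 carry 6
  A×7+6 = 76 → write C carry 4
  3×7+4 = 25 → write 9 carry 1
  3×7+1 = 22 → write 6 carry 1
  6×7+1 = 43 → write B carry 2
  remaining carry: 2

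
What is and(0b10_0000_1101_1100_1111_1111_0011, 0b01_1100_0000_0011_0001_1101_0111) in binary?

AND bit by bit (1 only where both bits are 1):
  10000011011100111111110011
& 01110000000011000111010111
= 00000000000000000111010011

0b00000000000000000111010011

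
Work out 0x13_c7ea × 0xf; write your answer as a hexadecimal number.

0x128b6b6

Multiply each base-16 digit by 15, carrying:
  a×15 = 150 → write 6 carry 9
  e×15+9 = 219 → write b carry 13
  7×15+13 = 118 → write 6 carry 7
  c×15+7 = 187 → write b carry 11
  3×15+11 = 56 → write 8 carry 3
  1×15+3 = 18 → write 2 carry 1
  remaining carry: 1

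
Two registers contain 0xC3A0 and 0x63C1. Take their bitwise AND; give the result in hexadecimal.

0x4380

AND each hex digit independently (no carries):
  C&6=4, 3&3=3, A&C=8, 0&1=0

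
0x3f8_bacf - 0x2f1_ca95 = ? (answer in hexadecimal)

0x106f03a

Subtract column by column in base 16:
  f-5 → a
  c-9 → 3
  a-a → 0
  b-c → f (borrow)
  8-1-1 → 6
  f-f → 0
  3-2 → 1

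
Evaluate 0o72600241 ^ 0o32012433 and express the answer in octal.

XOR each oct digit independently (no carries):
  7^3=4, 2^2=0, 6^0=6, 0^1=1, 0^2=2, 2^4=6, 4^3=7, 1^3=2

0o40612672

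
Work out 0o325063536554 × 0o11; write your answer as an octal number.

0o3575721124314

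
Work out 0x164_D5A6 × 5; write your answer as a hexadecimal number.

0x6F82C3E

Multiply each base-16 digit by 5, carrying:
  6×5 = 30 → write E carry 1
  A×5+1 = 51 → write 3 carry 3
  5×5+3 = 28 → write C carry 1
  D×5+1 = 66 → write 2 carry 4
  4×5+4 = 24 → write 8 carry 1
  6×5+1 = 31 → write F carry 1
  1×5+1 = 6 → write 6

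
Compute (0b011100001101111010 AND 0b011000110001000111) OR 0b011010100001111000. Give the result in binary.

0b11010100001111010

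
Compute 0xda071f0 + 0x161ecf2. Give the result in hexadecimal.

0xf025ee2

Add column by column in base 16, right to left:
  0+2 = 2
  f+f = e carry 1
  1+c+1 = e
  7+e = 5 carry 1
  0+1+1 = 2
  a+6 = 0 carry 1
  d+1+1 = f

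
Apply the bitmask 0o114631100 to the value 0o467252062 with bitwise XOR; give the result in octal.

0o573463162

XOR each oct digit independently (no carries):
  4^1=5, 6^1=7, 7^4=3, 2^6=4, 5^3=6, 2^1=3, 0^1=1, 6^0=6, 2^0=2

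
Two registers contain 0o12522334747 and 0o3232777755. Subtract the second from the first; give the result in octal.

0o7267334772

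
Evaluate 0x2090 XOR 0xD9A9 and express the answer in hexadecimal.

XOR each hex digit independently (no carries):
  2^D=F, 0^9=9, 9^A=3, 0^9=9

0xF939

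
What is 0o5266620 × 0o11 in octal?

Multiply each base-8 digit by 9, carrying:
  0×9 = 0 → write 0
  2×9 = 18 → write 2 carry 2
  6×9+2 = 56 → write 0 carry 7
  6×9+7 = 61 → write 5 carry 7
  6×9+7 = 61 → write 5 carry 7
  2×9+7 = 25 → write 1 carry 3
  5×9+3 = 48 → write 0 carry 6
  remaining carry: 6

0o60155020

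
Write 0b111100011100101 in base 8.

Group the bits in threes: 111 100 011 100 101 → 74345.

0o74345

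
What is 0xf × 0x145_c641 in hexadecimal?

0x13169dcf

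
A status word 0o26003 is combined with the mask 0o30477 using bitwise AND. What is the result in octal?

AND each oct digit independently (no carries):
  2&3=2, 6&0=0, 0&4=0, 0&7=0, 3&7=3

0o20003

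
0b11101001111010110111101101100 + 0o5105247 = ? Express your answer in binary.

0b11101010100011111101000010011

0o5105247 = 0b101001000101010100111 in binary.
Add column by column in base 2, right to left:
  0+1 = 1
  0+1 = 1
  1+1 = 0 carry 1
  1+0+1 = 0 carry 1
  0+0+1 = 1
  1+1 = 0 carry 1
  1+0+1 = 0 carry 1
  0+1+1 = 0 carry 1
  1+0+1 = 0 carry 1
  1+1+1 = 1 carry 1
  1+0+1 = 0 carry 1
  1+1+1 = 1 carry 1
  0+0+1 = 1
  1+0 = 1
  1+0 = 1
  0+1 = 1
  1+0 = 1
  0+0 = 0
  1+1 = 0 carry 1
  1+0+1 = 0 carry 1
  1+1+1 = 1 carry 1
  1+0+1 = 0 carry 1
  0+0+1 = 1
  0+0 = 0
  1+0 = 1
  0+0 = 0
  1+0 = 1
  1+0 = 1
  1+0 = 1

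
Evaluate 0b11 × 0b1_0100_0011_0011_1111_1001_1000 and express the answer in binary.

0b11110010011011111011001000

Multiply each base-2 digit by 3, carrying:
  0×3 = 0 → write 0
  0×3 = 0 → write 0
  0×3 = 0 → write 0
  1×3 = 3 → write 1 carry 1
  1×3+1 = 4 → write 0 carry 2
  0×3+2 = 2 → write 0 carry 1
  0×3+1 = 1 → write 1
  1×3 = 3 → write 1 carry 1
  1×3+1 = 4 → write 0 carry 2
  1×3+2 = 5 → write 1 carry 2
  1×3+2 = 5 → write 1 carry 2
  1×3+2 = 5 → write 1 carry 2
  1×3+2 = 5 → write 1 carry 2
  1×3+2 = 5 → write 1 carry 2
  0×3+2 = 2 → write 0 carry 1
  0×3+1 = 1 → write 1
  1×3 = 3 → write 1 carry 1
  1×3+1 = 4 → write 0 carry 2
  0×3+2 = 2 → write 0 carry 1
  0×3+1 = 1 → write 1
  0×3 = 0 → write 0
  0×3 = 0 → write 0
  1×3 = 3 → write 1 carry 1
  0×3+1 = 1 → write 1
  1×3 = 3 → write 1 carry 1
  remaining carry: 1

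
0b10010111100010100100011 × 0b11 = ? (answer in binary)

0b111000110100111101101001

Multiply each base-2 digit by 3, carrying:
  1×3 = 3 → write 1 carry 1
  1×3+1 = 4 → write 0 carry 2
  0×3+2 = 2 → write 0 carry 1
  0×3+1 = 1 → write 1
  0×3 = 0 → write 0
  1×3 = 3 → write 1 carry 1
  0×3+1 = 1 → write 1
  0×3 = 0 → write 0
  1×3 = 3 → write 1 carry 1
  0×3+1 = 1 → write 1
  1×3 = 3 → write 1 carry 1
  0×3+1 = 1 → write 1
  0×3 = 0 → write 0
  0×3 = 0 → write 0
  1×3 = 3 → write 1 carry 1
  1×3+1 = 4 → write 0 carry 2
  1×3+2 = 5 → write 1 carry 2
  1×3+2 = 5 → write 1 carry 2
  0×3+2 = 2 → write 0 carry 1
  1×3+1 = 4 → write 0 carry 2
  0×3+2 = 2 → write 0 carry 1
  0×3+1 = 1 → write 1
  1×3 = 3 → write 1 carry 1
  remaining carry: 1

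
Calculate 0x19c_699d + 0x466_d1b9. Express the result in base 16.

Add column by column in base 16, right to left:
  d+9 = 6 carry 1
  9+b+1 = 5 carry 1
  9+1+1 = b
  6+d = 3 carry 1
  c+6+1 = 3 carry 1
  9+6+1 = 0 carry 1
  1+4+1 = 6

0x6033b56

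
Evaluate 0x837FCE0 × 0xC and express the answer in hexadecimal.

Multiply each base-16 digit by 12, carrying:
  0×12 = 0 → write 0
  E×12 = 168 → write 8 carry 10
  C×12+10 = 154 → write A carry 9
  F×12+9 = 189 → write D carry 11
  7×12+11 = 95 → write F carry 5
  3×12+5 = 41 → write 9 carry 2
  8×12+2 = 98 → write 2 carry 6
  remaining carry: 6

0x629FDA80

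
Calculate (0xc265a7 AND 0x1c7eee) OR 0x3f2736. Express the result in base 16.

0xc265a7 AND 0x1c7eee = 0x0064a6.
Then OR with 0x3f2736.

0x3f67b6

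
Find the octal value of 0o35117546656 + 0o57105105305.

0o114224654163

Add column by column in base 8, right to left:
  6+5 = 3 carry 1
  5+0+1 = 6
  6+3 = 1 carry 1
  6+5+1 = 4 carry 1
  4+0+1 = 5
  5+1 = 6
  7+5 = 4 carry 1
  1+0+1 = 2
  1+1 = 2
  5+7 = 4 carry 1
  3+5+1 = 1 carry 1
  final carry 1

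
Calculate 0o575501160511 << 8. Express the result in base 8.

0o276640470244400

8 bits is not a whole number of base-8 digits; in binary: 101111101101000001001110000101001001 << 8 = 10111110110100000100111000010100100100000000.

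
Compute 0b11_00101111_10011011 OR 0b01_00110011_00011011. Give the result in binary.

OR bit by bit (1 where either bit is 1):
  110010111110011011
| 010011001100011011
= 110011111110011011

0b110011111110011011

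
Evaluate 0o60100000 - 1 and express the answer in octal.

0o60077777

The trailing 5 digits are 0, so subtracting 1 borrows through: they become 7 and the next digit up decrements.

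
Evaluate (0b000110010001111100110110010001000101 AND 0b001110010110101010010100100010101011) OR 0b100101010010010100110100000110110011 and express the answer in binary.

0b100111010010111100110100000110110011

0b000110010001111100110110010001000101 AND 0b001110010110101010010100100010101011 = 0b000110010000101000010100000000000001.
Then OR with 0b100101010010010100110100000110110011.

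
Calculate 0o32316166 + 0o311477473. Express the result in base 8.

0o344015661

Add column by column in base 8, right to left:
  6+3 = 1 carry 1
  6+7+1 = 6 carry 1
  1+4+1 = 6
  6+7 = 5 carry 1
  1+7+1 = 1 carry 1
  3+4+1 = 0 carry 1
  2+1+1 = 4
  3+1 = 4
  0+3 = 3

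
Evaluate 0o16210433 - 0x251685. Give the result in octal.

0o4775226

0x251685 = 0o11213205 in octal.
Subtract column by column in base 8:
  3-5 → 6 (borrow)
  3-0-1 → 2
  4-2 → 2
  0-3 → 5 (borrow)
  1-1-1 → 7 (borrow)
  2-2-1 → 7 (borrow)
  6-1-1 → 4
  1-1 → 0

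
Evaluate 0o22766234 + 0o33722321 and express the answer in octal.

0o56710555

Add column by column in base 8, right to left:
  4+1 = 5
  3+2 = 5
  2+3 = 5
  6+2 = 0 carry 1
  6+2+1 = 1 carry 1
  7+7+1 = 7 carry 1
  2+3+1 = 6
  2+3 = 5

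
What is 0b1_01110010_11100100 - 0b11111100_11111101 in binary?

0b111010111100111

Subtract column by column in base 2:
  0-1 → 1 (borrow)
  0-0-1 → 1 (borrow)
  1-1-1 → 1 (borrow)
  0-1-1 → 0 (borrow)
  0-1-1 → 0 (borrow)
  1-1-1 → 1 (borrow)
  1-1-1 → 1 (borrow)
  1-1-1 → 1 (borrow)
  0-0-1 → 1 (borrow)
  1-0-1 → 0
  0-1 → 1 (borrow)
  0-1-1 → 0 (borrow)
  1-1-1 → 1 (borrow)
  1-1-1 → 1 (borrow)
  1-1-1 → 1 (borrow)
  0-1-1 → 0 (borrow)
  1-0-1 → 0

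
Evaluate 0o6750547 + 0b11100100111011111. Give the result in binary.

0o6750547 = 0b110111101000101100111 in binary.
Add column by column in base 2, right to left:
  1+1 = 0 carry 1
  1+1+1 = 1 carry 1
  1+1+1 = 1 carry 1
  0+1+1 = 0 carry 1
  0+1+1 = 0 carry 1
  1+0+1 = 0 carry 1
  1+1+1 = 1 carry 1
  0+1+1 = 0 carry 1
  1+1+1 = 1 carry 1
  0+0+1 = 1
  0+0 = 0
  0+1 = 1
  1+0 = 1
  0+0 = 0
  1+1 = 0 carry 1
  1+1+1 = 1 carry 1
  1+1+1 = 1 carry 1
  1+0+1 = 0 carry 1
  0+0+1 = 1
  1+0 = 1
  1+0 = 1

0b111011001101101000110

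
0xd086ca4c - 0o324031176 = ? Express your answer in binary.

0b11001101001101101001011111001110

0xd086ca4c = 0b11010000100001101100101001001100 in binary.
0o324031176 = 0b11010100000011001001111110 in binary.
Subtract column by column in base 2:
  0-0 → 0
  0-1 → 1 (borrow)
  1-1-1 → 1 (borrow)
  1-1-1 → 1 (borrow)
  0-1-1 → 0 (borrow)
  0-1-1 → 0 (borrow)
  1-1-1 → 1 (borrow)
  0-0-1 → 1 (borrow)
  0-0-1 → 1 (borrow)
  1-1-1 → 1 (borrow)
  0-0-1 → 1 (borrow)
  1-0-1 → 0
  0-1 → 1 (borrow)
  0-1-1 → 0 (borrow)
  1-0-1 → 0
  1-0 → 1
  0-0 → 0
  1-0 → 1
  1-0 → 1
  0-0 → 0
  0-1 → 1 (borrow)
  0-0-1 → 1 (borrow)
  0-1-1 → 0 (borrow)
  1-0-1 → 0
  0-1 → 1 (borrow)
  0-1-1 → 0 (borrow)
  0-0-1 → 1 (borrow)
  0-0-1 → 1 (borrow)
  1-0-1 → 0
  0-0 → 0
  1-0 → 1
  1-0 → 1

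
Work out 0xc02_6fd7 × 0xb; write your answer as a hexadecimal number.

Multiply each base-16 digit by 11, carrying:
  7×11 = 77 → write d carry 4
  d×11+4 = 147 → write 3 carry 9
  f×11+9 = 174 → write e carry 10
  6×11+10 = 76 → write c carry 4
  2×11+4 = 26 → write a carry 1
  0×11+1 = 1 → write 1
  c×11 = 132 → write 4 carry 8
  remaining carry: 8

0x841ace3d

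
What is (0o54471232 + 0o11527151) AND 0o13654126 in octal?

0o2200002

Add column by column in base 8, right to left:
  2+1 = 3
  3+5 = 0 carry 1
  2+1+1 = 4
  1+7 = 0 carry 1
  7+2+1 = 2 carry 1
  4+5+1 = 2 carry 1
  4+1+1 = 6
  5+1 = 6
Sum = 0o66220403; now AND with 0o13654126:
  6&1=0, 6&3=2, 2&6=2, 2&5=0, 0&4=0, 4&1=0, 0&2=0, 3&6=2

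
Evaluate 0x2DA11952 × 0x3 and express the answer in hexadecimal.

Multiply each base-16 digit by 3, carrying:
  2×3 = 6 → write 6
  5×3 = 15 → write F
  9×3 = 27 → write B carry 1
  1×3+1 = 4 → write 4
  1×3 = 3 → write 3
  A×3 = 30 → write E carry 1
  D×3+1 = 40 → write 8 carry 2
  2×3+2 = 8 → write 8

0x88E34BF6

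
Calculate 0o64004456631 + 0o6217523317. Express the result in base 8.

0o72224202150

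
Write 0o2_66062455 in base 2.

0b10110110000110010100101101

Each octal digit is 3 bits: 2=010 6=110 6=110 0=000 6=110 2=010 4=100 5=101 5=101.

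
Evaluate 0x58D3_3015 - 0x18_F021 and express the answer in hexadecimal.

Subtract column by column in base 16:
  5-1 → 4
  1-2 → F (borrow)
  0-0-1 → F (borrow)
  3-F-1 → 3 (borrow)
  3-8-1 → A (borrow)
  D-1-1 → B
  8-0 → 8
  5-0 → 5

0x58BA3FF4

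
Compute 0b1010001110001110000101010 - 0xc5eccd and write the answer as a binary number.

0b100000010010111101011101

0xc5eccd = 0b110001011110110011001101 in binary.
Subtract column by column in base 2:
  0-1 → 1 (borrow)
  1-0-1 → 0
  0-1 → 1 (borrow)
  1-1-1 → 1 (borrow)
  0-0-1 → 1 (borrow)
  1-0-1 → 0
  0-1 → 1 (borrow)
  0-1-1 → 0 (borrow)
  0-0-1 → 1 (borrow)
  0-0-1 → 1 (borrow)
  1-1-1 → 1 (borrow)
  1-1-1 → 1 (borrow)
  1-0-1 → 0
  0-1 → 1 (borrow)
  0-1-1 → 0 (borrow)
  0-1-1 → 0 (borrow)
  1-1-1 → 1 (borrow)
  1-0-1 → 0
  1-1 → 0
  0-0 → 0
  0-0 → 0
  0-0 → 0
  1-1 → 0
  0-1 → 1 (borrow)
  1-0-1 → 0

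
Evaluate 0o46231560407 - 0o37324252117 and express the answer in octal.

0o6705306270

Subtract column by column in base 8:
  7-7 → 0
  0-1 → 7 (borrow)
  4-1-1 → 2
  0-2 → 6 (borrow)
  6-5-1 → 0
  5-2 → 3
  1-4 → 5 (borrow)
  3-2-1 → 0
  2-3 → 7 (borrow)
  6-7-1 → 6 (borrow)
  4-3-1 → 0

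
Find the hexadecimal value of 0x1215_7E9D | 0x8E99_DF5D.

0x9E9DFFDD

OR each hex digit independently (no carries):
  1|8=9, 2|E=E, 1|9=9, 5|9=D, 7|D=F, E|F=F, 9|5=D, D|D=D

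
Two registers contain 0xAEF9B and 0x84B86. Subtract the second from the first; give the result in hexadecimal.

Subtract column by column in base 16:
  B-6 → 5
  9-8 → 1
  F-B → 4
  E-4 → A
  A-8 → 2

0x2A415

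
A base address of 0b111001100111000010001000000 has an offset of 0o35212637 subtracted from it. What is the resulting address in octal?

0b111001100111000010001000000 = 0o714702100 in octal.
Subtract column by column in base 8:
  0-7 → 1 (borrow)
  0-3-1 → 4 (borrow)
  1-6-1 → 2 (borrow)
  2-2-1 → 7 (borrow)
  0-1-1 → 6 (borrow)
  7-2-1 → 4
  4-5 → 7 (borrow)
  1-3-1 → 5 (borrow)
  7-0-1 → 6

0o657467241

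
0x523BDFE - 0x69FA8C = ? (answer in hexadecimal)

0x4B9C372

Subtract column by column in base 16:
  E-C → 2
  F-8 → 7
  D-A → 3
  B-F → C (borrow)
  3-9-1 → 9 (borrow)
  2-6-1 → B (borrow)
  5-0-1 → 4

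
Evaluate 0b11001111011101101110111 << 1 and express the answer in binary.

0b110011110111011011101110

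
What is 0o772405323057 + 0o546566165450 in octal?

Add column by column in base 8, right to left:
  7+0 = 7
  5+5 = 2 carry 1
  0+4+1 = 5
  3+5 = 0 carry 1
  2+6+1 = 1 carry 1
  3+1+1 = 5
  5+6 = 3 carry 1
  0+6+1 = 7
  4+5 = 1 carry 1
  2+6+1 = 1 carry 1
  7+4+1 = 4 carry 1
  7+5+1 = 5 carry 1
  final carry 1

0o1541173510527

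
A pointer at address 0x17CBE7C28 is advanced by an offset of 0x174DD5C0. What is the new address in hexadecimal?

Add column by column in base 16, right to left:
  8+0 = 8
  2+C = E
  C+5 = 1 carry 1
  7+D+1 = 5 carry 1
  E+D+1 = C carry 1
  B+4+1 = 0 carry 1
  C+7+1 = 4 carry 1
  7+1+1 = 9
  1+0 = 1

0x1940C51E8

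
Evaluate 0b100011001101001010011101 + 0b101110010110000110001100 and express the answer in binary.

Add column by column in base 2, right to left:
  1+0 = 1
  0+0 = 0
  1+1 = 0 carry 1
  1+1+1 = 1 carry 1
  1+0+1 = 0 carry 1
  0+0+1 = 1
  0+0 = 0
  1+1 = 0 carry 1
  0+1+1 = 0 carry 1
  1+0+1 = 0 carry 1
  0+0+1 = 1
  0+0 = 0
  1+0 = 1
  0+1 = 1
  1+1 = 0 carry 1
  1+0+1 = 0 carry 1
  0+1+1 = 0 carry 1
  0+0+1 = 1
  1+0 = 1
  1+1 = 0 carry 1
  0+1+1 = 0 carry 1
  0+1+1 = 0 carry 1
  0+0+1 = 1
  1+1 = 0 carry 1
  final carry 1

0b1010001100011010000101001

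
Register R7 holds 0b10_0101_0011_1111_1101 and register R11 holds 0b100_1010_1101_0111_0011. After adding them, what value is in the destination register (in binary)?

0b1110000000101110000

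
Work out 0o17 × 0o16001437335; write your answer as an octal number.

Multiply each base-8 digit by 15, carrying:
  5×15 = 75 → write 3 carry 9
  3×15+9 = 54 → write 6 carry 6
  3×15+6 = 51 → write 3 carry 6
  7×15+6 = 111 → write 7 carry 13
  3×15+13 = 58 → write 2 carry 7
  4×15+7 = 67 → write 3 carry 8
  1×15+8 = 23 → write 7 carry 2
  0×15+2 = 2 → write 2
  0×15 = 0 → write 0
  6×15 = 90 → write 2 carry 11
  1×15+11 = 26 → write 2 carry 3
  remaining carry: 3

0o322027327363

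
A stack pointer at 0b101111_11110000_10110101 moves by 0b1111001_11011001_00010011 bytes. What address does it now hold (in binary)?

Add column by column in base 2, right to left:
  1+1 = 0 carry 1
  0+1+1 = 0 carry 1
  1+0+1 = 0 carry 1
  0+0+1 = 1
  1+1 = 0 carry 1
  1+0+1 = 0 carry 1
  0+0+1 = 1
  1+0 = 1
  0+1 = 1
  0+0 = 0
  0+0 = 0
  0+1 = 1
  1+1 = 0 carry 1
  1+0+1 = 0 carry 1
  1+1+1 = 1 carry 1
  1+1+1 = 1 carry 1
  1+1+1 = 1 carry 1
  1+0+1 = 0 carry 1
  1+0+1 = 0 carry 1
  1+1+1 = 1 carry 1
  0+1+1 = 0 carry 1
  1+1+1 = 1 carry 1
  0+1+1 = 0 carry 1
  final carry 1

0b101010011100100111001000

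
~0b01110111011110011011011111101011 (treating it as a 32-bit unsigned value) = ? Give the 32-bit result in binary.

Invert each bit: 01110111011110011011011111101011 → 10001000100001100100100000010100.

0b10001000100001100100100000010100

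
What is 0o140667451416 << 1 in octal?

0o301557123034

1 bits is not a whole number of base-8 digits; in binary: 1100000110110111100101001100001110 << 1 = 11000001101101111001010011000011100.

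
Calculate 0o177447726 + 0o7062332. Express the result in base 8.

Add column by column in base 8, right to left:
  6+2 = 0 carry 1
  2+3+1 = 6
  7+3 = 2 carry 1
  7+2+1 = 2 carry 1
  4+6+1 = 3 carry 1
  4+0+1 = 5
  7+7 = 6 carry 1
  7+0+1 = 0 carry 1
  1+0+1 = 2

0o206532260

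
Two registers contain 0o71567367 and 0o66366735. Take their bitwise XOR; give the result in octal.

0o17601452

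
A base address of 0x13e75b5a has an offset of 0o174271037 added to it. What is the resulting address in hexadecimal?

0o174271037 = 0x1f1721f in hexadecimal.
Add column by column in base 16, right to left:
  a+f = 9 carry 1
  5+1+1 = 7
  b+2 = d
  5+7 = c
  7+1 = 8
  e+f = d carry 1
  3+1+1 = 5
  1+0 = 1

0x15d8cd79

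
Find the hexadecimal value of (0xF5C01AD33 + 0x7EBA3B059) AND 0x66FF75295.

0x647A55084

Add column by column in base 16, right to left:
  3+9 = C
  3+5 = 8
  D+0 = D
  A+B = 5 carry 1
  1+3+1 = 5
  0+A = A
  C+B = 7 carry 1
  5+E+1 = 4 carry 1
  F+7+1 = 7 carry 1
  final carry 1
Sum = 0x1747A55D8C; now AND with 0x66FF75295:
  1&0=0, 7&6=6, 4&6=4, 7&F=7, A&F=A, 5&7=5, 5&5=5, D&2=0, 8&9=8, C&5=4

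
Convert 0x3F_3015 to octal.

Expand each hex digit to 4 bits: 3=0011 F=1111 3=0011 0=0000 1=0001 5=0101.
Group the bits in threes: 001 111 110 011 000 000 010 101 → 17630025.

0o17630025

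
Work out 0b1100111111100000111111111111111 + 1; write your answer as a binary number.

The trailing 15 digits are 1 (max in base 2), so adding 1 cascades: they roll to 0 and the next digit up increments.

0b1100111111100001000000000000000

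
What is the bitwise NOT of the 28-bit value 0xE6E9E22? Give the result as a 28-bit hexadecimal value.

0x19161DD

Each hex digit d becomes F−d:
  E→1, 6→9, E→1, 9→6, E→1, 2→D, 2→D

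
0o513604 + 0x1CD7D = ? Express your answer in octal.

0x1CD7D = 0o346575 in octal.
Add column by column in base 8, right to left:
  4+5 = 1 carry 1
  0+7+1 = 0 carry 1
  6+5+1 = 4 carry 1
  3+6+1 = 2 carry 1
  1+4+1 = 6
  5+3 = 0 carry 1
  final carry 1

0o1062401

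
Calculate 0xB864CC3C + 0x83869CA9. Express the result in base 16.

Add column by column in base 16, right to left:
  C+9 = 5 carry 1
  3+A+1 = E
  C+C = 8 carry 1
  C+9+1 = 6 carry 1
  4+6+1 = B
  6+8 = E
  8+3 = B
  B+8 = 3 carry 1
  final carry 1

0x13BEB68E5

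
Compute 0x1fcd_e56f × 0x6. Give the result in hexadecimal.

0xbed3609a

Multiply each base-16 digit by 6, carrying:
  f×6 = 90 → write a carry 5
  6×6+5 = 41 → write 9 carry 2
  5×6+2 = 32 → write 0 carry 2
  e×6+2 = 86 → write 6 carry 5
  d×6+5 = 83 → write 3 carry 5
  c×6+5 = 77 → write d carry 4
  f×6+4 = 94 → write e carry 5
  1×6+5 = 11 → write b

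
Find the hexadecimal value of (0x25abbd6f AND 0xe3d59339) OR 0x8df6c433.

0xadf7d53b

0x25abbd6f AND 0xe3d59339 = 0x21819129.
Then OR with 0x8df6c433.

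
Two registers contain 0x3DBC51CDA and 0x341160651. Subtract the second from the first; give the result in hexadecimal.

0x9AAF1689

Subtract column by column in base 16:
  A-1 → 9
  D-5 → 8
  C-6 → 6
  1-0 → 1
  5-6 → F (borrow)
  C-1-1 → A
  B-1 → A
  D-4 → 9
  3-3 → 0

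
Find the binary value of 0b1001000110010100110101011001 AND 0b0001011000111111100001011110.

0b0001000000010100100001011000

AND bit by bit (1 only where both bits are 1):
  1001000110010100110101011001
& 0001011000111111100001011110
= 0001000000010100100001011000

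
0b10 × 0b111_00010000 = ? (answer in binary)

0b111000100000

Multiply each base-2 digit by 2, carrying:
  0×2 = 0 → write 0
  0×2 = 0 → write 0
  0×2 = 0 → write 0
  0×2 = 0 → write 0
  1×2 = 2 → write 0 carry 1
  0×2+1 = 1 → write 1
  0×2 = 0 → write 0
  0×2 = 0 → write 0
  1×2 = 2 → write 0 carry 1
  1×2+1 = 3 → write 1 carry 1
  1×2+1 = 3 → write 1 carry 1
  remaining carry: 1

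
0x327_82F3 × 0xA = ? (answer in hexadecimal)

Multiply each base-16 digit by 10, carrying:
  3×10 = 30 → write E carry 1
  F×10+1 = 151 → write 7 carry 9
  2×10+9 = 29 → write D carry 1
  8×10+1 = 81 → write 1 carry 5
  7×10+5 = 75 → write B carry 4
  2×10+4 = 24 → write 8 carry 1
  3×10+1 = 31 → write F carry 1
  remaining carry: 1

0x1F8B1D7E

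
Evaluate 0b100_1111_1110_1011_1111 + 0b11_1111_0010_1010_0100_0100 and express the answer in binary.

Add column by column in base 2, right to left:
  1+0 = 1
  1+0 = 1
  1+1 = 0 carry 1
  1+0+1 = 0 carry 1
  1+0+1 = 0 carry 1
  1+0+1 = 0 carry 1
  0+1+1 = 0 carry 1
  1+0+1 = 0 carry 1
  0+0+1 = 1
  1+1 = 0 carry 1
  1+0+1 = 0 carry 1
  1+1+1 = 1 carry 1
  1+0+1 = 0 carry 1
  1+1+1 = 1 carry 1
  1+0+1 = 0 carry 1
  1+0+1 = 0 carry 1
  0+1+1 = 0 carry 1
  0+1+1 = 0 carry 1
  1+1+1 = 1 carry 1
  0+1+1 = 0 carry 1
  0+1+1 = 0 carry 1
  0+1+1 = 0 carry 1
  final carry 1

0b10001000010100100000011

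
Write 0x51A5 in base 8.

Expand each hex digit to 4 bits: 5=0101 1=0001 A=1010 5=0101.
Group the bits in threes: 101 000 110 100 101 → 50645.

0o50645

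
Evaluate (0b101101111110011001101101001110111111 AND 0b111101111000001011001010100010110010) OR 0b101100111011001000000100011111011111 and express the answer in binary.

0b101101111011001001001100011111111111

0b101101111110011001101101001110111111 AND 0b111101111000001011001010100010110010 = 0b101101111000001001001000000010110010.
Then OR with 0b101100111011001000000100011111011111.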